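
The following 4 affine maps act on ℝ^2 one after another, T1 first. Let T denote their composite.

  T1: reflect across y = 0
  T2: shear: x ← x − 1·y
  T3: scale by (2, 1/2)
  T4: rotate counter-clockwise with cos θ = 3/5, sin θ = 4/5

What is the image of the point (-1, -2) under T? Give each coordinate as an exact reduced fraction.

T1 reflect across y = 0: (-1, -2) → (-1, 2)
T2 shear: x ← x − 1·y: (-1, 2) → (-3, 2)
T3 scale by (2, 1/2): (-3, 2) → (-6, 1)
T4 rotate counter-clockwise with cos θ = 3/5, sin θ = 4/5: (-6, 1) → (-22/5, -21/5)

T(p) = (-22/5, -21/5)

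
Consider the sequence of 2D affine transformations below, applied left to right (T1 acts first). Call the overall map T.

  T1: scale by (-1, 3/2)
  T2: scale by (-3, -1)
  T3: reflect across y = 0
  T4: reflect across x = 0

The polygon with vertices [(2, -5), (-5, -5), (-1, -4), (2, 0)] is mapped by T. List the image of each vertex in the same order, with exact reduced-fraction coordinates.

image vertices: (-6, -15/2), (15, -15/2), (3, -6), (-6, 0)

T1 scale by (-1, 3/2): (2, -5) → (-2, -15/2); (-5, -5) → (5, -15/2); (-1, -4) → (1, -6); (2, 0) → (-2, 0)
T2 scale by (-3, -1): (-2, -15/2) → (6, 15/2); (5, -15/2) → (-15, 15/2); (1, -6) → (-3, 6); (-2, 0) → (6, 0)
T3 reflect across y = 0: (6, 15/2) → (6, -15/2); (-15, 15/2) → (-15, -15/2); (-3, 6) → (-3, -6); (6, 0) → (6, 0)
T4 reflect across x = 0: (6, -15/2) → (-6, -15/2); (-15, -15/2) → (15, -15/2); (-3, -6) → (3, -6); (6, 0) → (-6, 0)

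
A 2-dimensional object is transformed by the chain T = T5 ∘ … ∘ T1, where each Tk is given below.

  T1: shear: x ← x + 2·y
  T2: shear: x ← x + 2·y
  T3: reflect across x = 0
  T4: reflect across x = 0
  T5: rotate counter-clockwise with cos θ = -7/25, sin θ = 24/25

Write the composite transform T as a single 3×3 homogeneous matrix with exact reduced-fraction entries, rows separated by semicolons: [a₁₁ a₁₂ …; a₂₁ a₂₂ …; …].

T1 = [1 2 0; 0 1 0; 0 0 1]
T2·T1 = [1 4 0; 0 1 0; 0 0 1]
T3·…·T1 = [-1 -4 0; 0 1 0; 0 0 1]
T4·…·T1 = [1 4 0; 0 1 0; 0 0 1]
T5·…·T1 = [-7/25 -52/25 0; 24/25 89/25 0; 0 0 1]

T = [-7/25 -52/25 0; 24/25 89/25 0; 0 0 1]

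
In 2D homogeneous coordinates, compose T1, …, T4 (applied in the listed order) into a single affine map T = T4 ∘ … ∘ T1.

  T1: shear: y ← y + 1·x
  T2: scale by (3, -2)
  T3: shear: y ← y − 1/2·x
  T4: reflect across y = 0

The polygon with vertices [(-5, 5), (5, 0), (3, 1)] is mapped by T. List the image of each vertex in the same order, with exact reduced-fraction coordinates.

image vertices: (-15, -15/2), (15, 35/2), (9, 25/2)

T1 shear: y ← y + 1·x: (-5, 5) → (-5, 0); (5, 0) → (5, 5); (3, 1) → (3, 4)
T2 scale by (3, -2): (-5, 0) → (-15, 0); (5, 5) → (15, -10); (3, 4) → (9, -8)
T3 shear: y ← y − 1/2·x: (-15, 0) → (-15, 15/2); (15, -10) → (15, -35/2); (9, -8) → (9, -25/2)
T4 reflect across y = 0: (-15, 15/2) → (-15, -15/2); (15, -35/2) → (15, 35/2); (9, -25/2) → (9, 25/2)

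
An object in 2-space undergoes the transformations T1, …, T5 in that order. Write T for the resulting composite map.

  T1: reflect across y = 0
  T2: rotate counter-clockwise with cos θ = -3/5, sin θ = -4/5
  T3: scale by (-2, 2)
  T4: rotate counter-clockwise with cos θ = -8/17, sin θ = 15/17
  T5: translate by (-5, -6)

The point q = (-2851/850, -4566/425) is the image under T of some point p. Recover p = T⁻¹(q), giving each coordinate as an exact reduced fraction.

p = (-9/5, -7/4)

T1 = [1 0 0; 0 -1 0; 0 0 1]
T2·T1 = [-3/5 -4/5 0; -4/5 3/5 0; 0 0 1]
T3·…·T1 = [6/5 8/5 0; -8/5 6/5 0; 0 0 1]
T4·…·T1 = [72/85 -154/85 0; 154/85 72/85 0; 0 0 1]
T5·…·T1 = [72/85 -154/85 -5; 154/85 72/85 -6; 0 0 1]
det M = 4; M⁻¹ = [18/85 77/170 321/85; -77/170 18/85 -169/170; 0 0 1]
M⁻¹ · (-2851/850, -4566/425)ᵀ = (-9/5, -7/4)ᵀ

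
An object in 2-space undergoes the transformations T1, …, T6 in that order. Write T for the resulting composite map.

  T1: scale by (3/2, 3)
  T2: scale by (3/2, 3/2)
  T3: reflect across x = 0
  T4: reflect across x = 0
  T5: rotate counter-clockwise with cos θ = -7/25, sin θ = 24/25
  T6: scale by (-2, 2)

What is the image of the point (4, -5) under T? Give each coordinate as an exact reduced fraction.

T1 scale by (3/2, 3): (4, -5) → (6, -15)
T2 scale by (3/2, 3/2): (6, -15) → (9, -45/2)
T3 reflect across x = 0: (9, -45/2) → (-9, -45/2)
T4 reflect across x = 0: (-9, -45/2) → (9, -45/2)
T5 rotate counter-clockwise with cos θ = -7/25, sin θ = 24/25: (9, -45/2) → (477/25, 747/50)
T6 scale by (-2, 2): (477/25, 747/50) → (-954/25, 747/25)

T(p) = (-954/25, 747/25)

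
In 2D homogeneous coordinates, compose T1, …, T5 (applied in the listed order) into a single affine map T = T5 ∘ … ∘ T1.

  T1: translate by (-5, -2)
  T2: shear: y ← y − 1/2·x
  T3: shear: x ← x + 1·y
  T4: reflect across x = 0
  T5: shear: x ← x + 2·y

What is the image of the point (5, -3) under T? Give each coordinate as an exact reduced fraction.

T(p) = (-5, -5)

T1 translate by (-5, -2): (5, -3) → (0, -5)
T2 shear: y ← y − 1/2·x: (0, -5) → (0, -5)
T3 shear: x ← x + 1·y: (0, -5) → (-5, -5)
T4 reflect across x = 0: (-5, -5) → (5, -5)
T5 shear: x ← x + 2·y: (5, -5) → (-5, -5)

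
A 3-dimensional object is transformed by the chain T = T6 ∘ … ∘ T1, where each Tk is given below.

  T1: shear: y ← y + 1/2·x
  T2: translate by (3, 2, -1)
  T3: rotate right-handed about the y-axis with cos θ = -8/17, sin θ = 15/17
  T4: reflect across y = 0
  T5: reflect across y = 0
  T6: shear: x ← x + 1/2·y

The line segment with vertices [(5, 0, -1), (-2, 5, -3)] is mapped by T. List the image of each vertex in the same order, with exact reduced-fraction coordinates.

T1 shear: y ← y + 1/2·x: (5, 0, -1) → (5, 5/2, -1); (-2, 5, -3) → (-2, 4, -3)
T2 translate by (3, 2, -1): (5, 5/2, -1) → (8, 9/2, -2); (-2, 4, -3) → (1, 6, -4)
T3 rotate right-handed about the y-axis with cos θ = -8/17, sin θ = 15/17: (8, 9/2, -2) → (-94/17, 9/2, -104/17); (1, 6, -4) → (-4, 6, 1)
T4 reflect across y = 0: (-94/17, 9/2, -104/17) → (-94/17, -9/2, -104/17); (-4, 6, 1) → (-4, -6, 1)
T5 reflect across y = 0: (-94/17, -9/2, -104/17) → (-94/17, 9/2, -104/17); (-4, -6, 1) → (-4, 6, 1)
T6 shear: x ← x + 1/2·y: (-94/17, 9/2, -104/17) → (-223/68, 9/2, -104/17); (-4, 6, 1) → (-1, 6, 1)

image vertices: (-223/68, 9/2, -104/17), (-1, 6, 1)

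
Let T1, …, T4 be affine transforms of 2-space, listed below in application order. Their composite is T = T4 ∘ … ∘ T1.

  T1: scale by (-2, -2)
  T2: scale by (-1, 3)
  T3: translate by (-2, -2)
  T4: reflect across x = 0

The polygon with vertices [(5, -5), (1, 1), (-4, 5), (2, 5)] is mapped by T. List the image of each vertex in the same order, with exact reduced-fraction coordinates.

T1 scale by (-2, -2): (5, -5) → (-10, 10); (1, 1) → (-2, -2); (-4, 5) → (8, -10); (2, 5) → (-4, -10)
T2 scale by (-1, 3): (-10, 10) → (10, 30); (-2, -2) → (2, -6); (8, -10) → (-8, -30); (-4, -10) → (4, -30)
T3 translate by (-2, -2): (10, 30) → (8, 28); (2, -6) → (0, -8); (-8, -30) → (-10, -32); (4, -30) → (2, -32)
T4 reflect across x = 0: (8, 28) → (-8, 28); (0, -8) → (0, -8); (-10, -32) → (10, -32); (2, -32) → (-2, -32)

image vertices: (-8, 28), (0, -8), (10, -32), (-2, -32)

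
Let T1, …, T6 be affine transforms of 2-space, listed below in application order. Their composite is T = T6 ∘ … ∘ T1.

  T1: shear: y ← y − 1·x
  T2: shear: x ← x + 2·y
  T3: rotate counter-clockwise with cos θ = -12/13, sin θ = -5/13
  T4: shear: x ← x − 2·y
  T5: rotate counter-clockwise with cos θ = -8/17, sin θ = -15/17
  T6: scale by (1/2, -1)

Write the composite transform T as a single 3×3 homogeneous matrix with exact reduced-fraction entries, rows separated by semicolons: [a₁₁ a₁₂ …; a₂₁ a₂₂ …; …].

T1 = [1 0 0; -1 1 0; 0 0 1]
T2·T1 = [-1 2 0; -1 1 0; 0 0 1]
T3·…·T1 = [7/13 -19/13 0; 17/13 -22/13 0; 0 0 1]
T4·…·T1 = [-27/13 25/13 0; 17/13 -22/13 0; 0 0 1]
T5·…·T1 = [471/221 -530/221 0; 269/221 -199/221 0; 0 0 1]
T6·…·T1 = [471/442 -265/221 0; -269/221 199/221 0; 0 0 1]

T = [471/442 -265/221 0; -269/221 199/221 0; 0 0 1]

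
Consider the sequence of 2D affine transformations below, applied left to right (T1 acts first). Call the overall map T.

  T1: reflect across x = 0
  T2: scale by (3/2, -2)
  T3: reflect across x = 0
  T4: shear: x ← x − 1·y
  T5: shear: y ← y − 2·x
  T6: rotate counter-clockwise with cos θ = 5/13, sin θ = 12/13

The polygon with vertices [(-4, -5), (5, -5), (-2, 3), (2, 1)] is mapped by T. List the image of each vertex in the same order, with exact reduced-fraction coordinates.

T1 reflect across x = 0: (-4, -5) → (4, -5); (5, -5) → (-5, -5); (-2, 3) → (2, 3); (2, 1) → (-2, 1)
T2 scale by (3/2, -2): (4, -5) → (6, 10); (-5, -5) → (-15/2, 10); (2, 3) → (3, -6); (-2, 1) → (-3, -2)
T3 reflect across x = 0: (6, 10) → (-6, 10); (-15/2, 10) → (15/2, 10); (3, -6) → (-3, -6); (-3, -2) → (3, -2)
T4 shear: x ← x − 1·y: (-6, 10) → (-16, 10); (15/2, 10) → (-5/2, 10); (-3, -6) → (3, -6); (3, -2) → (5, -2)
T5 shear: y ← y − 2·x: (-16, 10) → (-16, 42); (-5/2, 10) → (-5/2, 15); (3, -6) → (3, -12); (5, -2) → (5, -12)
T6 rotate counter-clockwise with cos θ = 5/13, sin θ = 12/13: (-16, 42) → (-584/13, 18/13); (-5/2, 15) → (-385/26, 45/13); (3, -12) → (159/13, -24/13); (5, -12) → (13, 0)

image vertices: (-584/13, 18/13), (-385/26, 45/13), (159/13, -24/13), (13, 0)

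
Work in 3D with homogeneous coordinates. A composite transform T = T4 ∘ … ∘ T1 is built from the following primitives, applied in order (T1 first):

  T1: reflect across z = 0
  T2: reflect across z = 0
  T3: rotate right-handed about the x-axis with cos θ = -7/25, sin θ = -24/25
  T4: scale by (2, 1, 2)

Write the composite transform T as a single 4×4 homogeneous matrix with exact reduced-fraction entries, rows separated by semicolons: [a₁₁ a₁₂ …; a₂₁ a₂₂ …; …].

T = [2 0 0 0; 0 -7/25 24/25 0; 0 -48/25 -14/25 0; 0 0 0 1]

T1 = [1 0 0 0; 0 1 0 0; 0 0 -1 0; 0 0 0 1]
T2·T1 = [1 0 0 0; 0 1 0 0; 0 0 1 0; 0 0 0 1]
T3·…·T1 = [1 0 0 0; 0 -7/25 24/25 0; 0 -24/25 -7/25 0; 0 0 0 1]
T4·…·T1 = [2 0 0 0; 0 -7/25 24/25 0; 0 -48/25 -14/25 0; 0 0 0 1]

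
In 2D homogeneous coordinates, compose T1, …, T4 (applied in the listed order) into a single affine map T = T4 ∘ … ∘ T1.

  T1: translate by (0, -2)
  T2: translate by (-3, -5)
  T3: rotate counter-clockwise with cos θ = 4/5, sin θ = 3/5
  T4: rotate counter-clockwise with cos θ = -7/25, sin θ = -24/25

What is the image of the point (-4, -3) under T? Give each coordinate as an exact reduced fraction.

T(p) = (-1478/125, 379/125)

T1 translate by (0, -2): (-4, -3) → (-4, -5)
T2 translate by (-3, -5): (-4, -5) → (-7, -10)
T3 rotate counter-clockwise with cos θ = 4/5, sin θ = 3/5: (-7, -10) → (2/5, -61/5)
T4 rotate counter-clockwise with cos θ = -7/25, sin θ = -24/25: (2/5, -61/5) → (-1478/125, 379/125)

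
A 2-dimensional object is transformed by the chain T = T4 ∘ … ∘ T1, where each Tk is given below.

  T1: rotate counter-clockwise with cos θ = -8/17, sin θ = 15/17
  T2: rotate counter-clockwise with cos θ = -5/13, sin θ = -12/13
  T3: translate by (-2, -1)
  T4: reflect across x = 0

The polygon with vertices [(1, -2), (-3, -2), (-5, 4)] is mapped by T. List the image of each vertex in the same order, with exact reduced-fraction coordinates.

T1 rotate counter-clockwise with cos θ = -8/17, sin θ = 15/17: (1, -2) → (22/17, 31/17); (-3, -2) → (54/17, -29/17); (-5, 4) → (-20/17, -107/17)
T2 rotate counter-clockwise with cos θ = -5/13, sin θ = -12/13: (22/17, 31/17) → (262/221, -419/221); (54/17, -29/17) → (-618/221, -503/221); (-20/17, -107/17) → (-1184/221, 775/221)
T3 translate by (-2, -1): (262/221, -419/221) → (-180/221, -640/221); (-618/221, -503/221) → (-1060/221, -724/221); (-1184/221, 775/221) → (-1626/221, 554/221)
T4 reflect across x = 0: (-180/221, -640/221) → (180/221, -640/221); (-1060/221, -724/221) → (1060/221, -724/221); (-1626/221, 554/221) → (1626/221, 554/221)

image vertices: (180/221, -640/221), (1060/221, -724/221), (1626/221, 554/221)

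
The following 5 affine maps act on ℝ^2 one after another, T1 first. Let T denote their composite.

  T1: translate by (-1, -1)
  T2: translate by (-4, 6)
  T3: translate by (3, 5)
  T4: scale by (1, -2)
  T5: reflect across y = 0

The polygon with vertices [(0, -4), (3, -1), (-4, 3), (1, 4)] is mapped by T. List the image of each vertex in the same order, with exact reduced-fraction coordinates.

image vertices: (-2, 12), (1, 18), (-6, 26), (-1, 28)

T1 translate by (-1, -1): (0, -4) → (-1, -5); (3, -1) → (2, -2); (-4, 3) → (-5, 2); (1, 4) → (0, 3)
T2 translate by (-4, 6): (-1, -5) → (-5, 1); (2, -2) → (-2, 4); (-5, 2) → (-9, 8); (0, 3) → (-4, 9)
T3 translate by (3, 5): (-5, 1) → (-2, 6); (-2, 4) → (1, 9); (-9, 8) → (-6, 13); (-4, 9) → (-1, 14)
T4 scale by (1, -2): (-2, 6) → (-2, -12); (1, 9) → (1, -18); (-6, 13) → (-6, -26); (-1, 14) → (-1, -28)
T5 reflect across y = 0: (-2, -12) → (-2, 12); (1, -18) → (1, 18); (-6, -26) → (-6, 26); (-1, -28) → (-1, 28)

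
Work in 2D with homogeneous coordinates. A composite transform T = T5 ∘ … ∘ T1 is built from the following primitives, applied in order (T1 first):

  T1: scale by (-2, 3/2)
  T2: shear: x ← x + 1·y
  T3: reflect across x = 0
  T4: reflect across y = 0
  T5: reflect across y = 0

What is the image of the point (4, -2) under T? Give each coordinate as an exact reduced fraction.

T1 scale by (-2, 3/2): (4, -2) → (-8, -3)
T2 shear: x ← x + 1·y: (-8, -3) → (-11, -3)
T3 reflect across x = 0: (-11, -3) → (11, -3)
T4 reflect across y = 0: (11, -3) → (11, 3)
T5 reflect across y = 0: (11, 3) → (11, -3)

T(p) = (11, -3)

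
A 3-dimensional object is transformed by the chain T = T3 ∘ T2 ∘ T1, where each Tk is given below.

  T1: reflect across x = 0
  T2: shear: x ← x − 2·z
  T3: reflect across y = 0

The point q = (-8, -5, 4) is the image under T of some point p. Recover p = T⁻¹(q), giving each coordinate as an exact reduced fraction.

p = (0, 5, 4)

T1 = [-1 0 0 0; 0 1 0 0; 0 0 1 0; 0 0 0 1]
T2·T1 = [-1 0 -2 0; 0 1 0 0; 0 0 1 0; 0 0 0 1]
T3·…·T1 = [-1 0 -2 0; 0 -1 0 0; 0 0 1 0; 0 0 0 1]
det M = 1; M⁻¹ = [-1 0 -2 0; 0 -1 0 0; 0 0 1 0; 0 0 0 1]
M⁻¹ · (-8, -5, 4)ᵀ = (0, 5, 4)ᵀ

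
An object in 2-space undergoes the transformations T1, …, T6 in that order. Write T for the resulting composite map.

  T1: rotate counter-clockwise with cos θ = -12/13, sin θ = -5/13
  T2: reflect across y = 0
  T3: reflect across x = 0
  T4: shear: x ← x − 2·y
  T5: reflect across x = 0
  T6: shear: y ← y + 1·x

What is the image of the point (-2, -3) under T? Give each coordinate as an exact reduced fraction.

T(p) = (-83/13, -129/13)

T1 rotate counter-clockwise with cos θ = -12/13, sin θ = -5/13: (-2, -3) → (9/13, 46/13)
T2 reflect across y = 0: (9/13, 46/13) → (9/13, -46/13)
T3 reflect across x = 0: (9/13, -46/13) → (-9/13, -46/13)
T4 shear: x ← x − 2·y: (-9/13, -46/13) → (83/13, -46/13)
T5 reflect across x = 0: (83/13, -46/13) → (-83/13, -46/13)
T6 shear: y ← y + 1·x: (-83/13, -46/13) → (-83/13, -129/13)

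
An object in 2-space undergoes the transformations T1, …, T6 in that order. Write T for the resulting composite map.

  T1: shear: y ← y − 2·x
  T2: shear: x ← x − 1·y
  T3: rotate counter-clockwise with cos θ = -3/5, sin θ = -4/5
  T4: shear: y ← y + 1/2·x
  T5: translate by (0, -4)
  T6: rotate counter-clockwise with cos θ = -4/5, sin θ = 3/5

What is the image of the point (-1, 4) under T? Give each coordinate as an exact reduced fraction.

T1 shear: y ← y − 2·x: (-1, 4) → (-1, 6)
T2 shear: x ← x − 1·y: (-1, 6) → (-7, 6)
T3 rotate counter-clockwise with cos θ = -3/5, sin θ = -4/5: (-7, 6) → (9, 2)
T4 shear: y ← y + 1/2·x: (9, 2) → (9, 13/2)
T5 translate by (0, -4): (9, 13/2) → (9, 5/2)
T6 rotate counter-clockwise with cos θ = -4/5, sin θ = 3/5: (9, 5/2) → (-87/10, 17/5)

T(p) = (-87/10, 17/5)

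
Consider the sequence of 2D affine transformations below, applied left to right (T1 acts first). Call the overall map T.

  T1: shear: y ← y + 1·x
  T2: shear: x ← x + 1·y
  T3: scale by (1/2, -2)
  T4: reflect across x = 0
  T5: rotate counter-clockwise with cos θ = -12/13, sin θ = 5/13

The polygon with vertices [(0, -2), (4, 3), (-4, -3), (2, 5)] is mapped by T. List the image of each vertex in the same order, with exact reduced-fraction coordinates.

T1 shear: y ← y + 1·x: (0, -2) → (0, -2); (4, 3) → (4, 7); (-4, -3) → (-4, -7); (2, 5) → (2, 7)
T2 shear: x ← x + 1·y: (0, -2) → (-2, -2); (4, 7) → (11, 7); (-4, -7) → (-11, -7); (2, 7) → (9, 7)
T3 scale by (1/2, -2): (-2, -2) → (-1, 4); (11, 7) → (11/2, -14); (-11, -7) → (-11/2, 14); (9, 7) → (9/2, -14)
T4 reflect across x = 0: (-1, 4) → (1, 4); (11/2, -14) → (-11/2, -14); (-11/2, 14) → (11/2, 14); (9/2, -14) → (-9/2, -14)
T5 rotate counter-clockwise with cos θ = -12/13, sin θ = 5/13: (1, 4) → (-32/13, -43/13); (-11/2, -14) → (136/13, 281/26); (11/2, 14) → (-136/13, -281/26); (-9/2, -14) → (124/13, 291/26)

image vertices: (-32/13, -43/13), (136/13, 281/26), (-136/13, -281/26), (124/13, 291/26)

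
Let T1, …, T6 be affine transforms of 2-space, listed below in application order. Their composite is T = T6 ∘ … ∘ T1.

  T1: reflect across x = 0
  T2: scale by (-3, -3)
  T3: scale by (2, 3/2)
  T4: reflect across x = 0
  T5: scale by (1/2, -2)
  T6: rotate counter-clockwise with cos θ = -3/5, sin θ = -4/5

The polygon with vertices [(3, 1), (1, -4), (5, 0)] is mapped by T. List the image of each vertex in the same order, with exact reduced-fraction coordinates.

T1 reflect across x = 0: (3, 1) → (-3, 1); (1, -4) → (-1, -4); (5, 0) → (-5, 0)
T2 scale by (-3, -3): (-3, 1) → (9, -3); (-1, -4) → (3, 12); (-5, 0) → (15, 0)
T3 scale by (2, 3/2): (9, -3) → (18, -9/2); (3, 12) → (6, 18); (15, 0) → (30, 0)
T4 reflect across x = 0: (18, -9/2) → (-18, -9/2); (6, 18) → (-6, 18); (30, 0) → (-30, 0)
T5 scale by (1/2, -2): (-18, -9/2) → (-9, 9); (-6, 18) → (-3, -36); (-30, 0) → (-15, 0)
T6 rotate counter-clockwise with cos θ = -3/5, sin θ = -4/5: (-9, 9) → (63/5, 9/5); (-3, -36) → (-27, 24); (-15, 0) → (9, 12)

image vertices: (63/5, 9/5), (-27, 24), (9, 12)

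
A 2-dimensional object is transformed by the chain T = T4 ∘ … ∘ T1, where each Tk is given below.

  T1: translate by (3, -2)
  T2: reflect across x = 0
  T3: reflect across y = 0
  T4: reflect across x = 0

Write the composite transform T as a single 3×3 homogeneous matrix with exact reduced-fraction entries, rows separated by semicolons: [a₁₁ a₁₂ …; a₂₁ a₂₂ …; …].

T1 = [1 0 3; 0 1 -2; 0 0 1]
T2·T1 = [-1 0 -3; 0 1 -2; 0 0 1]
T3·…·T1 = [-1 0 -3; 0 -1 2; 0 0 1]
T4·…·T1 = [1 0 3; 0 -1 2; 0 0 1]

T = [1 0 3; 0 -1 2; 0 0 1]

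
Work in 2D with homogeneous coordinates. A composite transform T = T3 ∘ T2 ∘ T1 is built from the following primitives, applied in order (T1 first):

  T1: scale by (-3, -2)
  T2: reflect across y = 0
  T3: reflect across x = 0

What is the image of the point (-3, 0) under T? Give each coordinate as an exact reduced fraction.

T(p) = (-9, 0)

T1 scale by (-3, -2): (-3, 0) → (9, 0)
T2 reflect across y = 0: (9, 0) → (9, 0)
T3 reflect across x = 0: (9, 0) → (-9, 0)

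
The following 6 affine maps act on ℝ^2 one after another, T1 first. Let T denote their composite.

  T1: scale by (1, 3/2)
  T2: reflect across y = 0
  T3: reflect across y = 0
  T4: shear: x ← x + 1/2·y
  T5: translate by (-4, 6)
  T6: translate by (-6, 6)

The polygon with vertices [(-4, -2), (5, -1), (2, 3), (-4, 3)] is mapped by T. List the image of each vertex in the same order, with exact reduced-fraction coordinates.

T1 scale by (1, 3/2): (-4, -2) → (-4, -3); (5, -1) → (5, -3/2); (2, 3) → (2, 9/2); (-4, 3) → (-4, 9/2)
T2 reflect across y = 0: (-4, -3) → (-4, 3); (5, -3/2) → (5, 3/2); (2, 9/2) → (2, -9/2); (-4, 9/2) → (-4, -9/2)
T3 reflect across y = 0: (-4, 3) → (-4, -3); (5, 3/2) → (5, -3/2); (2, -9/2) → (2, 9/2); (-4, -9/2) → (-4, 9/2)
T4 shear: x ← x + 1/2·y: (-4, -3) → (-11/2, -3); (5, -3/2) → (17/4, -3/2); (2, 9/2) → (17/4, 9/2); (-4, 9/2) → (-7/4, 9/2)
T5 translate by (-4, 6): (-11/2, -3) → (-19/2, 3); (17/4, -3/2) → (1/4, 9/2); (17/4, 9/2) → (1/4, 21/2); (-7/4, 9/2) → (-23/4, 21/2)
T6 translate by (-6, 6): (-19/2, 3) → (-31/2, 9); (1/4, 9/2) → (-23/4, 21/2); (1/4, 21/2) → (-23/4, 33/2); (-23/4, 21/2) → (-47/4, 33/2)

image vertices: (-31/2, 9), (-23/4, 21/2), (-23/4, 33/2), (-47/4, 33/2)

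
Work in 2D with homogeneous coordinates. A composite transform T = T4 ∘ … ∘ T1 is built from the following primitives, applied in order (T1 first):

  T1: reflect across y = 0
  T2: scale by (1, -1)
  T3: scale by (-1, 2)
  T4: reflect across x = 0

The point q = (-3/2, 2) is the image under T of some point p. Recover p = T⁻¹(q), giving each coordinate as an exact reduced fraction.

T1 = [1 0 0; 0 -1 0; 0 0 1]
T2·T1 = [1 0 0; 0 1 0; 0 0 1]
T3·…·T1 = [-1 0 0; 0 2 0; 0 0 1]
T4·…·T1 = [1 0 0; 0 2 0; 0 0 1]
det M = 2; M⁻¹ = [1 0 0; 0 1/2 0; 0 0 1]
M⁻¹ · (-3/2, 2)ᵀ = (-3/2, 1)ᵀ

p = (-3/2, 1)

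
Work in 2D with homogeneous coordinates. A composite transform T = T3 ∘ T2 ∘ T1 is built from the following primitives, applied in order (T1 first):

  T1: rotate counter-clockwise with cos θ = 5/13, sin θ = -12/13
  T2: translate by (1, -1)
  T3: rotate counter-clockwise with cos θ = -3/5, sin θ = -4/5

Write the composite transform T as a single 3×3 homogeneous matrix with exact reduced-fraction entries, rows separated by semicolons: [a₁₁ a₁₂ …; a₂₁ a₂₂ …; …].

T = [-63/65 -16/65 -7/5; 16/65 -63/65 -1/5; 0 0 1]

T1 = [5/13 12/13 0; -12/13 5/13 0; 0 0 1]
T2·T1 = [5/13 12/13 1; -12/13 5/13 -1; 0 0 1]
T3·…·T1 = [-63/65 -16/65 -7/5; 16/65 -63/65 -1/5; 0 0 1]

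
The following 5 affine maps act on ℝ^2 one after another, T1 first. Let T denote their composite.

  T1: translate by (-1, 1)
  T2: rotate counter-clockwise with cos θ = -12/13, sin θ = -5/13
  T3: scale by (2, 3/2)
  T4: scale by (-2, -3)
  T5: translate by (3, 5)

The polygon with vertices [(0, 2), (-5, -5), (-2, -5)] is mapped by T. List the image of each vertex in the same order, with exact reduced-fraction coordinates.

T1 translate by (-1, 1): (0, 2) → (-1, 3); (-5, -5) → (-6, -4); (-2, -5) → (-3, -4)
T2 rotate counter-clockwise with cos θ = -12/13, sin θ = -5/13: (-1, 3) → (27/13, -31/13); (-6, -4) → (4, 6); (-3, -4) → (16/13, 63/13)
T3 scale by (2, 3/2): (27/13, -31/13) → (54/13, -93/26); (4, 6) → (8, 9); (16/13, 63/13) → (32/13, 189/26)
T4 scale by (-2, -3): (54/13, -93/26) → (-108/13, 279/26); (8, 9) → (-16, -27); (32/13, 189/26) → (-64/13, -567/26)
T5 translate by (3, 5): (-108/13, 279/26) → (-69/13, 409/26); (-16, -27) → (-13, -22); (-64/13, -567/26) → (-25/13, -437/26)

image vertices: (-69/13, 409/26), (-13, -22), (-25/13, -437/26)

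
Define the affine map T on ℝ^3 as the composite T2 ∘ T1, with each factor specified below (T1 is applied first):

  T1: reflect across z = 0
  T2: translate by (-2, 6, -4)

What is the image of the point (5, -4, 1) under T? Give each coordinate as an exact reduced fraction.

T(p) = (3, 2, -5)

T1 reflect across z = 0: (5, -4, 1) → (5, -4, -1)
T2 translate by (-2, 6, -4): (5, -4, -1) → (3, 2, -5)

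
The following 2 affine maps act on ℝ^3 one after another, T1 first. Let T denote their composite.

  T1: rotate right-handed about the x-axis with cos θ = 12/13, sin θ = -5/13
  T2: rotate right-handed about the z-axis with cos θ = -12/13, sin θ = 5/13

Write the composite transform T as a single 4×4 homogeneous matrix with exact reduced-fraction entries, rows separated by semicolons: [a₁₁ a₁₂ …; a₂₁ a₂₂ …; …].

T = [-12/13 -60/169 -25/169 0; 5/13 -144/169 -60/169 0; 0 -5/13 12/13 0; 0 0 0 1]

T1 = [1 0 0 0; 0 12/13 5/13 0; 0 -5/13 12/13 0; 0 0 0 1]
T2·T1 = [-12/13 -60/169 -25/169 0; 5/13 -144/169 -60/169 0; 0 -5/13 12/13 0; 0 0 0 1]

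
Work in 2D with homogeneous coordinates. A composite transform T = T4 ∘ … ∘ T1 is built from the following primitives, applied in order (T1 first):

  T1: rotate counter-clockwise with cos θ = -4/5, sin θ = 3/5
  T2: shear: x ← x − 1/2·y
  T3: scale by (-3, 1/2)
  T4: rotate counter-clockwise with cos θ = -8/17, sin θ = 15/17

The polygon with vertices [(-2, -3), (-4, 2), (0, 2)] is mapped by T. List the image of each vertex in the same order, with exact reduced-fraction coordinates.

image vertices: (291/85, -654/85), (126/17, -164/17), (12/85, 122/85)

T1 rotate counter-clockwise with cos θ = -4/5, sin θ = 3/5: (-2, -3) → (17/5, 6/5); (-4, 2) → (2, -4); (0, 2) → (-6/5, -8/5)
T2 shear: x ← x − 1/2·y: (17/5, 6/5) → (14/5, 6/5); (2, -4) → (4, -4); (-6/5, -8/5) → (-2/5, -8/5)
T3 scale by (-3, 1/2): (14/5, 6/5) → (-42/5, 3/5); (4, -4) → (-12, -2); (-2/5, -8/5) → (6/5, -4/5)
T4 rotate counter-clockwise with cos θ = -8/17, sin θ = 15/17: (-42/5, 3/5) → (291/85, -654/85); (-12, -2) → (126/17, -164/17); (6/5, -4/5) → (12/85, 122/85)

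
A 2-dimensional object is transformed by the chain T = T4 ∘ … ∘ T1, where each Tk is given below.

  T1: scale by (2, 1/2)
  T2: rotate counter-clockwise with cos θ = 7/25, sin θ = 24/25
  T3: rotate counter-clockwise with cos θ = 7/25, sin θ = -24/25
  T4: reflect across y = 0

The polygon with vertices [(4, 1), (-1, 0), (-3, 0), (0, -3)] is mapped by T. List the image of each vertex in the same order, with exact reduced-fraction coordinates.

T1 scale by (2, 1/2): (4, 1) → (8, 1/2); (-1, 0) → (-2, 0); (-3, 0) → (-6, 0); (0, -3) → (0, -3/2)
T2 rotate counter-clockwise with cos θ = 7/25, sin θ = 24/25: (8, 1/2) → (44/25, 391/50); (-2, 0) → (-14/25, -48/25); (-6, 0) → (-42/25, -144/25); (0, -3/2) → (36/25, -21/50)
T3 rotate counter-clockwise with cos θ = 7/25, sin θ = -24/25: (44/25, 391/50) → (8, 1/2); (-14/25, -48/25) → (-2, 0); (-42/25, -144/25) → (-6, 0); (36/25, -21/50) → (0, -3/2)
T4 reflect across y = 0: (8, 1/2) → (8, -1/2); (-2, 0) → (-2, 0); (-6, 0) → (-6, 0); (0, -3/2) → (0, 3/2)

image vertices: (8, -1/2), (-2, 0), (-6, 0), (0, 3/2)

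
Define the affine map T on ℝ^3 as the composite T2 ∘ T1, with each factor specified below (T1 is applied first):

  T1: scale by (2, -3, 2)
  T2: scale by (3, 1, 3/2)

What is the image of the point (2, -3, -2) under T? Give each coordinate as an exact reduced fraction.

T1 scale by (2, -3, 2): (2, -3, -2) → (4, 9, -4)
T2 scale by (3, 1, 3/2): (4, 9, -4) → (12, 9, -6)

T(p) = (12, 9, -6)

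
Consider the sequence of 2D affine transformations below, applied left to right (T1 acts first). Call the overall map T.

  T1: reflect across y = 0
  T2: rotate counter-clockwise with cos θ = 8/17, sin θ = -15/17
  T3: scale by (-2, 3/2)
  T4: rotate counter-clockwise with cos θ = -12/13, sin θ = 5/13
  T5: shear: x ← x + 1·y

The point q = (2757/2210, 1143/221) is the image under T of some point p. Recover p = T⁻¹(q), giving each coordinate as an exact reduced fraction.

T1 = [1 0 0; 0 -1 0; 0 0 1]
T2·T1 = [8/17 -15/17 0; -15/17 -8/17 0; 0 0 1]
T3·…·T1 = [-16/17 30/17 0; -45/34 -12/17 0; 0 0 1]
T4·…·T1 = [609/442 -300/221 0; 190/221 294/221 0; 0 0 1]
T5·…·T1 = [989/442 -6/221 0; 190/221 294/221 0; 0 0 1]
det M = 3; M⁻¹ = [98/221 2/221 0; -190/663 989/1326 0; 0 0 1]
M⁻¹ · (2757/2210, 1143/221)ᵀ = (3/5, 7/2)ᵀ

p = (3/5, 7/2)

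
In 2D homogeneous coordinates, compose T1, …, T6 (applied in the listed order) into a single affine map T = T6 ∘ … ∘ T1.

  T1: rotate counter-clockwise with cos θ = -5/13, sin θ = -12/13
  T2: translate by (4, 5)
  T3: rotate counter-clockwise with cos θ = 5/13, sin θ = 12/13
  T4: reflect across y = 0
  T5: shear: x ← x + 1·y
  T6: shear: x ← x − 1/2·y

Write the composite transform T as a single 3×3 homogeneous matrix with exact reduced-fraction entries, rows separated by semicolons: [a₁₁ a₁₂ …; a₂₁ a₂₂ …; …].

T = [179/169 121/338 -153/26; 120/169 -119/169 -73/13; 0 0 1]

T1 = [-5/13 12/13 0; -12/13 -5/13 0; 0 0 1]
T2·T1 = [-5/13 12/13 4; -12/13 -5/13 5; 0 0 1]
T3·…·T1 = [119/169 120/169 -40/13; -120/169 119/169 73/13; 0 0 1]
T4·…·T1 = [119/169 120/169 -40/13; 120/169 -119/169 -73/13; 0 0 1]
T5·…·T1 = [239/169 1/169 -113/13; 120/169 -119/169 -73/13; 0 0 1]
T6·…·T1 = [179/169 121/338 -153/26; 120/169 -119/169 -73/13; 0 0 1]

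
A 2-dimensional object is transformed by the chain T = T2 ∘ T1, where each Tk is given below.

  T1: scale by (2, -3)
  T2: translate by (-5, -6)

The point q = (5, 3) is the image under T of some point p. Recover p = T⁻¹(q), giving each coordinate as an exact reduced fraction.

p = (5, -3)

T1 = [2 0 0; 0 -3 0; 0 0 1]
T2·T1 = [2 0 -5; 0 -3 -6; 0 0 1]
det M = -6; M⁻¹ = [1/2 0 5/2; 0 -1/3 -2; 0 0 1]
M⁻¹ · (5, 3)ᵀ = (5, -3)ᵀ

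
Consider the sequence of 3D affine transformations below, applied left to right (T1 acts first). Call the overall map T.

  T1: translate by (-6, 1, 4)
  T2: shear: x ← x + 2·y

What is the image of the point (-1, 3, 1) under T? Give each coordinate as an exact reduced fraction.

T(p) = (1, 4, 5)

T1 translate by (-6, 1, 4): (-1, 3, 1) → (-7, 4, 5)
T2 shear: x ← x + 2·y: (-7, 4, 5) → (1, 4, 5)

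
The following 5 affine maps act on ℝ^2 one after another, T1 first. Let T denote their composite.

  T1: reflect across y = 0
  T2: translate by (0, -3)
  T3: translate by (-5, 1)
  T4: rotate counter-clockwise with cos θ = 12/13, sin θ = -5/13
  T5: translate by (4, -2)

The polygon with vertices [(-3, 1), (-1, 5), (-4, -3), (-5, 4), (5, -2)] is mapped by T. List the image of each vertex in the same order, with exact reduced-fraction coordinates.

T1 reflect across y = 0: (-3, 1) → (-3, -1); (-1, 5) → (-1, -5); (-4, -3) → (-4, 3); (-5, 4) → (-5, -4); (5, -2) → (5, 2)
T2 translate by (0, -3): (-3, -1) → (-3, -4); (-1, -5) → (-1, -8); (-4, 3) → (-4, 0); (-5, -4) → (-5, -7); (5, 2) → (5, -1)
T3 translate by (-5, 1): (-3, -4) → (-8, -3); (-1, -8) → (-6, -7); (-4, 0) → (-9, 1); (-5, -7) → (-10, -6); (5, -1) → (0, 0)
T4 rotate counter-clockwise with cos θ = 12/13, sin θ = -5/13: (-8, -3) → (-111/13, 4/13); (-6, -7) → (-107/13, -54/13); (-9, 1) → (-103/13, 57/13); (-10, -6) → (-150/13, -22/13); (0, 0) → (0, 0)
T5 translate by (4, -2): (-111/13, 4/13) → (-59/13, -22/13); (-107/13, -54/13) → (-55/13, -80/13); (-103/13, 57/13) → (-51/13, 31/13); (-150/13, -22/13) → (-98/13, -48/13); (0, 0) → (4, -2)

image vertices: (-59/13, -22/13), (-55/13, -80/13), (-51/13, 31/13), (-98/13, -48/13), (4, -2)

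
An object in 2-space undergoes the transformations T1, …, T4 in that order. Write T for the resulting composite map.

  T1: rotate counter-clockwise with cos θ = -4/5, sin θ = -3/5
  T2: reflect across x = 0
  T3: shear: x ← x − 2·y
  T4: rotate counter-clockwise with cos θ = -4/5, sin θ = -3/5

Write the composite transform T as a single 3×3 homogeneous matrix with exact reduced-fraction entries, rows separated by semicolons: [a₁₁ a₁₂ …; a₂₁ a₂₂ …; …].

T = [-49/25 -32/25 0; -18/25 1/25 0; 0 0 1]

T1 = [-4/5 3/5 0; -3/5 -4/5 0; 0 0 1]
T2·T1 = [4/5 -3/5 0; -3/5 -4/5 0; 0 0 1]
T3·…·T1 = [2 1 0; -3/5 -4/5 0; 0 0 1]
T4·…·T1 = [-49/25 -32/25 0; -18/25 1/25 0; 0 0 1]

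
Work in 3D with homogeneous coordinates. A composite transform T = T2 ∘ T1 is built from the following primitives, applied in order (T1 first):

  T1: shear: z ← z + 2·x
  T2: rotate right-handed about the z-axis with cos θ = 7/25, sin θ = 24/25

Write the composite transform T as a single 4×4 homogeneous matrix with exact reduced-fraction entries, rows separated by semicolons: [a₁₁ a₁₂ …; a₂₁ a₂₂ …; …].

T1 = [1 0 0 0; 0 1 0 0; 2 0 1 0; 0 0 0 1]
T2·T1 = [7/25 -24/25 0 0; 24/25 7/25 0 0; 2 0 1 0; 0 0 0 1]

T = [7/25 -24/25 0 0; 24/25 7/25 0 0; 2 0 1 0; 0 0 0 1]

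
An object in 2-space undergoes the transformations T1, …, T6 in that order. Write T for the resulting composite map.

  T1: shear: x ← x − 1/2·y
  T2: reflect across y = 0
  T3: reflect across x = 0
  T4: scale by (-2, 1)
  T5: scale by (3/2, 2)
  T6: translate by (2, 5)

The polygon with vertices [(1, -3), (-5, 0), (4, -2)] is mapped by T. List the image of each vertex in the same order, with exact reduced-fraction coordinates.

image vertices: (19/2, 11), (-13, 5), (17, 9)

T1 shear: x ← x − 1/2·y: (1, -3) → (5/2, -3); (-5, 0) → (-5, 0); (4, -2) → (5, -2)
T2 reflect across y = 0: (5/2, -3) → (5/2, 3); (-5, 0) → (-5, 0); (5, -2) → (5, 2)
T3 reflect across x = 0: (5/2, 3) → (-5/2, 3); (-5, 0) → (5, 0); (5, 2) → (-5, 2)
T4 scale by (-2, 1): (-5/2, 3) → (5, 3); (5, 0) → (-10, 0); (-5, 2) → (10, 2)
T5 scale by (3/2, 2): (5, 3) → (15/2, 6); (-10, 0) → (-15, 0); (10, 2) → (15, 4)
T6 translate by (2, 5): (15/2, 6) → (19/2, 11); (-15, 0) → (-13, 5); (15, 4) → (17, 9)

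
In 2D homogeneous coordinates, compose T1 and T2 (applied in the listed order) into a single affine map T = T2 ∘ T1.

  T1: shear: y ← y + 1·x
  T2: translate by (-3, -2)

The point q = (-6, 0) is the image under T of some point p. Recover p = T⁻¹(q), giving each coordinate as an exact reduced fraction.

T1 = [1 0 0; 1 1 0; 0 0 1]
T2·T1 = [1 0 -3; 1 1 -2; 0 0 1]
det M = 1; M⁻¹ = [1 0 3; -1 1 -1; 0 0 1]
M⁻¹ · (-6, 0)ᵀ = (-3, 5)ᵀ

p = (-3, 5)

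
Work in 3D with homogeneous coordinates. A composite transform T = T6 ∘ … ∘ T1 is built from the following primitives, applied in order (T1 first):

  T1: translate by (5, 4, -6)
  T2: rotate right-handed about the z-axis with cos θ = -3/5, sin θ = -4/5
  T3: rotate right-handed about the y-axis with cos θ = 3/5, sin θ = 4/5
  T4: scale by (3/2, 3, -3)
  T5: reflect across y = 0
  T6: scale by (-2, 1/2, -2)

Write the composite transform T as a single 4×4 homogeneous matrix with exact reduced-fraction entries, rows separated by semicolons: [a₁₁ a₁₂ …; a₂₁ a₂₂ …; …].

T = [27/25 -36/25 -12/5 351/25; 6/5 9/10 0 48/5; 72/25 -96/25 18/5 -564/25; 0 0 0 1]

T1 = [1 0 0 5; 0 1 0 4; 0 0 1 -6; 0 0 0 1]
T2·T1 = [-3/5 4/5 0 1/5; -4/5 -3/5 0 -32/5; 0 0 1 -6; 0 0 0 1]
T3·…·T1 = [-9/25 12/25 4/5 -117/25; -4/5 -3/5 0 -32/5; 12/25 -16/25 3/5 -94/25; 0 0 0 1]
T4·…·T1 = [-27/50 18/25 6/5 -351/50; -12/5 -9/5 0 -96/5; -36/25 48/25 -9/5 282/25; 0 0 0 1]
T5·…·T1 = [-27/50 18/25 6/5 -351/50; 12/5 9/5 0 96/5; -36/25 48/25 -9/5 282/25; 0 0 0 1]
T6·…·T1 = [27/25 -36/25 -12/5 351/25; 6/5 9/10 0 48/5; 72/25 -96/25 18/5 -564/25; 0 0 0 1]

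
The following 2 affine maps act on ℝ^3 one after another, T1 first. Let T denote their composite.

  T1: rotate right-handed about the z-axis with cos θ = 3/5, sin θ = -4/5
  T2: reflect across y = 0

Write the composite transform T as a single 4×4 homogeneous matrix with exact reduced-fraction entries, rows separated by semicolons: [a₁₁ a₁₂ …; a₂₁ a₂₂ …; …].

T = [3/5 4/5 0 0; 4/5 -3/5 0 0; 0 0 1 0; 0 0 0 1]

T1 = [3/5 4/5 0 0; -4/5 3/5 0 0; 0 0 1 0; 0 0 0 1]
T2·T1 = [3/5 4/5 0 0; 4/5 -3/5 0 0; 0 0 1 0; 0 0 0 1]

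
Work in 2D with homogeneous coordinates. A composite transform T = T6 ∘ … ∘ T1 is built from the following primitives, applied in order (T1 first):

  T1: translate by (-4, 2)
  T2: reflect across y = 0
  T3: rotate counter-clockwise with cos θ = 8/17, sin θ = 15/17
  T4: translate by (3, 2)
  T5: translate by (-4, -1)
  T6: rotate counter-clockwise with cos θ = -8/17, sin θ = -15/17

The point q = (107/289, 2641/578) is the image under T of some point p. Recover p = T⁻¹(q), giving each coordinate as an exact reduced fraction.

T1 = [1 0 -4; 0 1 2; 0 0 1]
T2·T1 = [1 0 -4; 0 -1 -2; 0 0 1]
T3·…·T1 = [8/17 15/17 -2/17; 15/17 -8/17 -76/17; 0 0 1]
T4·…·T1 = [8/17 15/17 49/17; 15/17 -8/17 -42/17; 0 0 1]
T5·…·T1 = [8/17 15/17 -19/17; 15/17 -8/17 -59/17; 0 0 1]
T6·…·T1 = [161/289 -240/289 -733/289; -240/289 -161/289 757/289; 0 0 1]
det M = -1; M⁻¹ = [161/289 -240/289 61/17; -240/289 -161/289 -11/17; 0 0 1]
M⁻¹ · (107/289, 2641/578)ᵀ = (0, -7/2)ᵀ

p = (0, -7/2)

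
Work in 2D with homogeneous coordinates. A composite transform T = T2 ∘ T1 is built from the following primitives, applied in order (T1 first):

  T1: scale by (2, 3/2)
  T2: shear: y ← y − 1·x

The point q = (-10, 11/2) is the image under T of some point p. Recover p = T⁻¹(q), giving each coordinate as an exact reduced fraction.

T1 = [2 0 0; 0 3/2 0; 0 0 1]
T2·T1 = [2 0 0; -2 3/2 0; 0 0 1]
det M = 3; M⁻¹ = [1/2 0 0; 2/3 2/3 0; 0 0 1]
M⁻¹ · (-10, 11/2)ᵀ = (-5, -3)ᵀ

p = (-5, -3)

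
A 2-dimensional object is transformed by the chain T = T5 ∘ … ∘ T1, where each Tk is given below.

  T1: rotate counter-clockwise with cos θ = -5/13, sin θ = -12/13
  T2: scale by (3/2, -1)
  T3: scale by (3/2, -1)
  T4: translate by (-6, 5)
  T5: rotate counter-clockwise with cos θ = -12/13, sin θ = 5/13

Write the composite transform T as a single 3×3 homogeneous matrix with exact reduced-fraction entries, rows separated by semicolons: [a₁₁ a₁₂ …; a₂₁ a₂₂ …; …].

T1 = [-5/13 12/13 0; -12/13 -5/13 0; 0 0 1]
T2·T1 = [-15/26 18/13 0; 12/13 5/13 0; 0 0 1]
T3·…·T1 = [-45/52 27/13 0; -12/13 -5/13 0; 0 0 1]
T4·…·T1 = [-45/52 27/13 -6; -12/13 -5/13 5; 0 0 1]
T5·…·T1 = [15/13 -23/13 47/13; 27/52 15/13 -90/13; 0 0 1]

T = [15/13 -23/13 47/13; 27/52 15/13 -90/13; 0 0 1]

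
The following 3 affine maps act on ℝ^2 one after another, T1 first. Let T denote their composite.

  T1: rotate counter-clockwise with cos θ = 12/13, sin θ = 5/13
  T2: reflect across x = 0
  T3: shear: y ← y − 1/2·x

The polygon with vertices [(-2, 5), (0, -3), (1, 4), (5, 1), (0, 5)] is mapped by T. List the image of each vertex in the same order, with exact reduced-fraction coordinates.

T1 rotate counter-clockwise with cos θ = 12/13, sin θ = 5/13: (-2, 5) → (-49/13, 50/13); (0, -3) → (15/13, -36/13); (1, 4) → (-8/13, 53/13); (5, 1) → (55/13, 37/13); (0, 5) → (-25/13, 60/13)
T2 reflect across x = 0: (-49/13, 50/13) → (49/13, 50/13); (15/13, -36/13) → (-15/13, -36/13); (-8/13, 53/13) → (8/13, 53/13); (55/13, 37/13) → (-55/13, 37/13); (-25/13, 60/13) → (25/13, 60/13)
T3 shear: y ← y − 1/2·x: (49/13, 50/13) → (49/13, 51/26); (-15/13, -36/13) → (-15/13, -57/26); (8/13, 53/13) → (8/13, 49/13); (-55/13, 37/13) → (-55/13, 129/26); (25/13, 60/13) → (25/13, 95/26)

image vertices: (49/13, 51/26), (-15/13, -57/26), (8/13, 49/13), (-55/13, 129/26), (25/13, 95/26)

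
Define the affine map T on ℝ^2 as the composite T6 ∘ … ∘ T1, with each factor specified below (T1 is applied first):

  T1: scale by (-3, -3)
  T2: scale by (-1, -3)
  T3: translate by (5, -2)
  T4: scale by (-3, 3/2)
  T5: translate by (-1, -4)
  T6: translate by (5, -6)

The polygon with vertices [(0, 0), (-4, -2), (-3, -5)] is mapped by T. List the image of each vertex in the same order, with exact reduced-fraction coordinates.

image vertices: (-11, -13), (25, -40), (16, -161/2)

T1 scale by (-3, -3): (0, 0) → (0, 0); (-4, -2) → (12, 6); (-3, -5) → (9, 15)
T2 scale by (-1, -3): (0, 0) → (0, 0); (12, 6) → (-12, -18); (9, 15) → (-9, -45)
T3 translate by (5, -2): (0, 0) → (5, -2); (-12, -18) → (-7, -20); (-9, -45) → (-4, -47)
T4 scale by (-3, 3/2): (5, -2) → (-15, -3); (-7, -20) → (21, -30); (-4, -47) → (12, -141/2)
T5 translate by (-1, -4): (-15, -3) → (-16, -7); (21, -30) → (20, -34); (12, -141/2) → (11, -149/2)
T6 translate by (5, -6): (-16, -7) → (-11, -13); (20, -34) → (25, -40); (11, -149/2) → (16, -161/2)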